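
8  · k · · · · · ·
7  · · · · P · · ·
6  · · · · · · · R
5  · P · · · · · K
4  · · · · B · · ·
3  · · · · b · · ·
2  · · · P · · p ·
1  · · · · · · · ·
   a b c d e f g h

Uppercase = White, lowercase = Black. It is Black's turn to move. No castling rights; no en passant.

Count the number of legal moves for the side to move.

Black to move; king on b8.
In check: no.
Legal moves: Kc8, Kc7, Ka7, Ba7, Bxh6, Bb6, Bg5, Bc5, Bf4, Bd4, Bf2, Bxd2, Bg1, g1=Q, g1=R, g1=B, g1=N.
Count: 17.

17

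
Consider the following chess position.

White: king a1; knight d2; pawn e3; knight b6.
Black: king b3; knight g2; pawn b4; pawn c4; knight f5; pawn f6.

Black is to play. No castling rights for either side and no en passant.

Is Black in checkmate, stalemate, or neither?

Black to move; black king on b3.
In check: yes, from the white knight on d2.
Legal moves for Black: Kc3, Ka3, Kc2.
Black is in check but has 3 legal moves → neither.

neither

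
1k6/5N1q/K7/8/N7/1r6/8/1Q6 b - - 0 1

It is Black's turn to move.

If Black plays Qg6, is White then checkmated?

After Qg6: white king on a6; in check: yes, from the black queen on g6.
White has 4 legal replies: Ka5, Nd6, Nb6, Qxg6.
In check but a legal move exists → not checkmate.

no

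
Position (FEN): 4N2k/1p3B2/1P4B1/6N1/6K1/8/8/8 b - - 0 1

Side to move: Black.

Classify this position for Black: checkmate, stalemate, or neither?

Black to move; black king on h8.
In check: no.
King squares — g7: attacked by Ne8; h7: attacked by Ng5; g8: attacked by Bf7.
Legal moves for Black: none.
Not in check and no legal moves → stalemate.

stalemate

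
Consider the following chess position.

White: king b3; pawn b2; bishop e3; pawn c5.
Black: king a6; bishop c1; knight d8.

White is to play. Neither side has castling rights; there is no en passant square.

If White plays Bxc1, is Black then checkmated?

no

After Bxc1: black king on a6; in check: no.
Black is not in check, so this cannot be checkmate.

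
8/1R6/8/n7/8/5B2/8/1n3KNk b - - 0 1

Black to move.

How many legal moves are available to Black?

Black to move; king on h1.
In check: yes, from the white bishop on f3.
Legal moves: Kh2.
Count: 1.

1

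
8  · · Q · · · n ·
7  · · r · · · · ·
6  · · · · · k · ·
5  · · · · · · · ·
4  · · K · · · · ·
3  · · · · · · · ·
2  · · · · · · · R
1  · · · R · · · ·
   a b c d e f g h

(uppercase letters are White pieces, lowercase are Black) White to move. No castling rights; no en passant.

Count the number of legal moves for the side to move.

White to move; king on c4.
In check: yes, from the black rook on c7.
Legal moves: Kd5, Kb5, Kd4, Kb4, Kd3, Kb3, Qxc7.
Count: 7.

7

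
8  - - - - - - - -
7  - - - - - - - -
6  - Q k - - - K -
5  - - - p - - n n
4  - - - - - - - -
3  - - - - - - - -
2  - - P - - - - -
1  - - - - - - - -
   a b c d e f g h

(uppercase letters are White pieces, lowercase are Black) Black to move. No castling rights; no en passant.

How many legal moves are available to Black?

Black to move; king on c6.
In check: yes, from the white queen on b6.
Legal moves: Kd7, Kxb6.
Count: 2.

2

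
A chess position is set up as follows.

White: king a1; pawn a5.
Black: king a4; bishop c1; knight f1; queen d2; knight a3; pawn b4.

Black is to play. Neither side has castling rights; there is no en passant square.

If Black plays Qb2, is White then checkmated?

After Qb2: white king on a1; in check: yes, from the black queen on b2.
King squares — b1: attacked by Qb2; a2: attacked by Qb2; b2: attacked by Bc1.
White has no legal moves → checkmate.

yes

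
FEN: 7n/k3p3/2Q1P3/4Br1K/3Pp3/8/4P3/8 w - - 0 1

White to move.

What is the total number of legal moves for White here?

White to move; king on h5.
In check: yes, from the black rook on f5.
Legal moves: Kh6, Kh4, Kg4.
Count: 3.

3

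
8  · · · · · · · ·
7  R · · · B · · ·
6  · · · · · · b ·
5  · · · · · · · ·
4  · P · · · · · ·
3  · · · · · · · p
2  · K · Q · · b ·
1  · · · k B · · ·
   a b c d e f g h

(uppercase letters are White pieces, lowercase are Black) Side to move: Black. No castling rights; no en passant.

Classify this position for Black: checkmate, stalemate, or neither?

checkmate

Black to move; black king on d1.
In check: yes, from the white queen on d2.
King squares — c1: attacked by Kb2; e1: attacked by Qd2; c2: attacked by Kb2; d2: attacked by Be1; e2: attacked by Qd2.
Legal moves for Black: none.
In check with no legal moves → checkmate.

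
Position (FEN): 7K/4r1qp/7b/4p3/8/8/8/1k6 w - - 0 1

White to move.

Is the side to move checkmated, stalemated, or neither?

White to move; white king on h8.
In check: yes, from the black queen on g7.
King squares — g7: attacked by Bh6; h7: attacked by Qg7; g8: attacked by Qg7.
Legal moves for White: none.
In check with no legal moves → checkmate.

checkmate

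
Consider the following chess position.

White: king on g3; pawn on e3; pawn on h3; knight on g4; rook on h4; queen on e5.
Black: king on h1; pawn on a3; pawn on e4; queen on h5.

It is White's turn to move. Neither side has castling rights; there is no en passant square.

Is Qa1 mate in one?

yes

After Qa1: black king on h1; in check: yes, from the white queen on a1.
King squares — g1: attacked by Qa1; g2: attacked by Kg3; h2: attacked by Kg3.
Black has no legal moves → checkmate.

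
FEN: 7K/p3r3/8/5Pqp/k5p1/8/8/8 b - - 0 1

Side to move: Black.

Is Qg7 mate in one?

After Qg7: white king on h8; in check: yes, from the black queen on g7.
King squares — g7: attacked by Re7; h7: attacked by Qg7; g8: attacked by Qg7.
White has no legal moves → checkmate.

yes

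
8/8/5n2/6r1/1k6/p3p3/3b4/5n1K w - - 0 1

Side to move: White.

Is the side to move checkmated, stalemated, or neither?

stalemate

White to move; white king on h1.
In check: no.
King squares — g1: attacked by Rg5; g2: attacked by Rg5; h2: attacked by Nf1.
Legal moves for White: none.
Not in check and no legal moves → stalemate.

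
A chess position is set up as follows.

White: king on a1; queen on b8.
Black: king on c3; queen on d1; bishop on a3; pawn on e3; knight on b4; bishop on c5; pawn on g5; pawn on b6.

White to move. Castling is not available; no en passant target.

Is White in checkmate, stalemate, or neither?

checkmate

White to move; white king on a1.
In check: yes, from the black queen on d1.
King squares — b1: attacked by Qd1; a2: attacked by Nb4; b2: attacked by Ba3.
Legal moves for White: none.
In check with no legal moves → checkmate.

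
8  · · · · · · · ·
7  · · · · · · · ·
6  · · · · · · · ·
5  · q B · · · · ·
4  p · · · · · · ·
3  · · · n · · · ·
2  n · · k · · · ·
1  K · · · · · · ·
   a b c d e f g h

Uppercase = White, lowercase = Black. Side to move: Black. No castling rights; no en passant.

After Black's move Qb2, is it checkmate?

After Qb2: white king on a1; in check: yes, from the black queen on b2.
King squares — b1: attacked by Qb2; a2: attacked by Qb2; b2: attacked by Nd3.
White has no legal moves → checkmate.

yes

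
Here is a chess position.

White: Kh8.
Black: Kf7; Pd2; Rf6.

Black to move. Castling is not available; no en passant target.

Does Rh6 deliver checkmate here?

After Rh6: white king on h8; in check: yes, from the black rook on h6.
King squares — g7: attacked by Kf7; h7: attacked by Rh6; g8: attacked by Kf7.
White has no legal moves → checkmate.

yes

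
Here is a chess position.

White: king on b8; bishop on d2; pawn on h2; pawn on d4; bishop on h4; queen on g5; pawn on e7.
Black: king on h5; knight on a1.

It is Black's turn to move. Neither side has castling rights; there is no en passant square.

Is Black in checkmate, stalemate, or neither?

Black to move; black king on h5.
In check: yes, from the white queen on g5.
King squares — g4: attacked by Qg5; h4: attacked by Qg5; g5: attacked by Bd2; g6: attacked by Qg5; h6: attacked by Qg5.
Legal moves for Black: none.
In check with no legal moves → checkmate.

checkmate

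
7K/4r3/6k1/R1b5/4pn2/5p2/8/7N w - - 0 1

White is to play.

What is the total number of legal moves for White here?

12

White to move; king on h8.
In check: no.
Legal moves: Kg8, Ra8, Ra7, Ra6+, Rxc5, Rb5, Ra4, Ra3, Ra2, Ra1, Ng3, Nf2.
Count: 12.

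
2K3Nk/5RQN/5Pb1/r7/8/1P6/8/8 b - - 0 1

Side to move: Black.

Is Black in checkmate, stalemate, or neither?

checkmate

Black to move; black king on h8.
In check: yes, from the white queen on g7.
King squares — g7: attacked by Pf6; h7: attacked by Qg7; g8: attacked by Qg7.
Legal moves for Black: none.
In check with no legal moves → checkmate.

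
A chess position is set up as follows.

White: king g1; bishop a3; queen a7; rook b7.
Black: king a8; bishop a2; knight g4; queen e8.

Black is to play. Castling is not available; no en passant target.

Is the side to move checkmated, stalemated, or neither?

checkmate

Black to move; black king on a8.
In check: yes, from the white queen on a7.
King squares — a7: attacked by Rb7; b7: attacked by Qa7; b8: attacked by Qa7.
Legal moves for Black: none.
In check with no legal moves → checkmate.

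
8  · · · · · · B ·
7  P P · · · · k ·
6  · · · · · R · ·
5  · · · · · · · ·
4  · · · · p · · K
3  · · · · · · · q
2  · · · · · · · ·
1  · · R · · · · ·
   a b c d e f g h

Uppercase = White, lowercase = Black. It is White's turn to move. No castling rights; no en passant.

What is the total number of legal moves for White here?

White to move; king on h4.
In check: yes, from the black queen on h3.
Legal moves: Kg5, Kxh3.
Count: 2.

2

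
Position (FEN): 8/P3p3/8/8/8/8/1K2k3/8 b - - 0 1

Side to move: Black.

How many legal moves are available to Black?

10

Black to move; king on e2.
In check: no.
Legal moves: Kf3, Ke3, Kd3, Kf2, Kd2, Kf1, Ke1, Kd1, e6, e5.
Count: 10.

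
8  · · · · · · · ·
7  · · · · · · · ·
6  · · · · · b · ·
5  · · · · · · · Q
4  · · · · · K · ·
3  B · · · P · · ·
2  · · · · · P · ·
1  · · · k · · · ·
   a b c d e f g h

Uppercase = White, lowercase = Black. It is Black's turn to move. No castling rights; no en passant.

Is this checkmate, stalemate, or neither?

neither

Black to move; black king on d1.
In check: yes, from the white queen on h5.
King squares — c1: attacked by Ba3; e1: available; c2: available; d2: available; e2: attacked by Qh5.
Legal moves for Black: Kd2, Kc2, Ke1.
Black is in check but has 3 legal moves → neither.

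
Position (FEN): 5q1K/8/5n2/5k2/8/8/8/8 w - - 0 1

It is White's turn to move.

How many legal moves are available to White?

White to move; king on h8.
In check: yes, from the black queen on f8.
Legal moves: none.
Count: 0.

0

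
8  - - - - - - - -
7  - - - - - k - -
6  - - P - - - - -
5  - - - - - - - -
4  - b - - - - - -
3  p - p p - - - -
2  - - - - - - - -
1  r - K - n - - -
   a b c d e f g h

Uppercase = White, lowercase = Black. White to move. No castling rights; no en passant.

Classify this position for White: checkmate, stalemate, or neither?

White to move; white king on c1.
In check: yes, from the black rook on a1.
King squares — b1: attacked by Ra1; d1: attacked by Ra1; b2: attacked by Pa3; c2: attacked by Ne1; d2: attacked by Pc3.
Legal moves for White: none.
In check with no legal moves → checkmate.

checkmate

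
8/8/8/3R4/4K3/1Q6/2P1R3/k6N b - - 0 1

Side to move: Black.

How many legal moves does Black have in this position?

0

Black to move; king on a1.
In check: no.
Legal moves: none.
Count: 0.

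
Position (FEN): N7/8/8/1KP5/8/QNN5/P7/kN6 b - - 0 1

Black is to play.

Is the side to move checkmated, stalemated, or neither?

checkmate

Black to move; black king on a1.
In check: yes, from the white knight on b3.
King squares — b1: attacked by Nc3; a2: attacked by Qa3; b2: attacked by Qa3.
Legal moves for Black: none.
In check with no legal moves → checkmate.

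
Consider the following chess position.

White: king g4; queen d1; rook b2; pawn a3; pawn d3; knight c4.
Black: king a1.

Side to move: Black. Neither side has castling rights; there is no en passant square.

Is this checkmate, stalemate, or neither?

checkmate

Black to move; black king on a1.
In check: yes, from the white queen on d1.
King squares — b1: attacked by Qd1; a2: attacked by Rb2; b2: attacked by Nc4.
Legal moves for Black: none.
In check with no legal moves → checkmate.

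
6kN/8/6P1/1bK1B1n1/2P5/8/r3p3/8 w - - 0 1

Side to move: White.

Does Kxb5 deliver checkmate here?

After Kxb5: black king on g8; in check: no.
Black is not in check, so this cannot be checkmate.

no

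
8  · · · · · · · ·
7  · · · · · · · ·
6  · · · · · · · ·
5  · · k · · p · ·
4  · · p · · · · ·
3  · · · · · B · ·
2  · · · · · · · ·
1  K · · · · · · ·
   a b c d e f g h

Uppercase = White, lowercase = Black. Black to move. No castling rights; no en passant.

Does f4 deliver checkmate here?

no

After f4: white king on a1; in check: no.
White is not in check, so this cannot be checkmate.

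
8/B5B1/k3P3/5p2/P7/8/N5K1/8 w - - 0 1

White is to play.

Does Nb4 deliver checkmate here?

After Nb4: black king on a6; in check: yes, from the white knight on b4.
Black has 3 legal replies: Kb7, Kxa7, Ka5.
In check but a legal move exists → not checkmate.

no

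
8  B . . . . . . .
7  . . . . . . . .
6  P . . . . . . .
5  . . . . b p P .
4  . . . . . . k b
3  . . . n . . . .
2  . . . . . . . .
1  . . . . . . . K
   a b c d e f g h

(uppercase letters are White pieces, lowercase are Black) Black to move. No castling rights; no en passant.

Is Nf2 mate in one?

no

After Nf2: white king on h1; in check: yes, from the black knight on f2.
White has 2 legal replies: Kg2, Kg1.
In check but a legal move exists → not checkmate.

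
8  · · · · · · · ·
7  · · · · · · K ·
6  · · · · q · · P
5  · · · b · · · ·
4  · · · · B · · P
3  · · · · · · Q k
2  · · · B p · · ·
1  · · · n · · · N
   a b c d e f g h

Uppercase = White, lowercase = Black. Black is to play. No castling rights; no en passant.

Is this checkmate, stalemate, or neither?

checkmate

Black to move; black king on h3.
In check: yes, from the white queen on g3.
King squares — g2: attacked by Qg3; h2: attacked by Qg3; g3: attacked by Nh1; g4: attacked by Qg3; h4: attacked by Qg3.
Legal moves for Black: none.
In check with no legal moves → checkmate.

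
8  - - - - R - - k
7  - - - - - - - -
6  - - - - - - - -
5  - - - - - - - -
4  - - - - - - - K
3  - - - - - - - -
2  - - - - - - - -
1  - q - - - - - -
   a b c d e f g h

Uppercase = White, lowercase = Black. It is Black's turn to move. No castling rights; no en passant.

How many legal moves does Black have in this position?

2

Black to move; king on h8.
In check: yes, from the white rook on e8.
Legal moves: Kh7, Kg7.
Count: 2.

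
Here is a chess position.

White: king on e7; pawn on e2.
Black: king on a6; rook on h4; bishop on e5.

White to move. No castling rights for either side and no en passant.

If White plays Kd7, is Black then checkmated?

no

After Kd7: black king on a6; in check: no.
Black is not in check, so this cannot be checkmate.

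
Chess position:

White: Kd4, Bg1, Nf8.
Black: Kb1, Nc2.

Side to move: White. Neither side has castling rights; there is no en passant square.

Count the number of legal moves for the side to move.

7

White to move; king on d4.
In check: yes, from the black knight on c2.
Legal moves: Ke5, Kd5, Kc5, Ke4, Kc4, Kd3, Kc3.
Count: 7.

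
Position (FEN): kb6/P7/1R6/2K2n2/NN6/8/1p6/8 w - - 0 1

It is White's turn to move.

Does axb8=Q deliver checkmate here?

After axb8=Q: black king on a8; in check: yes, from the white queen on b8.
King squares — a7: attacked by Qb8; b7: attacked by Rb6; b8: attacked by Rb6.
Black has no legal moves → checkmate.

yes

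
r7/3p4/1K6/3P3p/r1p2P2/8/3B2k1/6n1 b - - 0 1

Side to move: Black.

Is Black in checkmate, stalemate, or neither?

Black to move; black king on g2.
In check: no.
Legal moves for Black include: Rh8, Rg8, Rf8, Re8, Rd8, Rc8, Rb8+, R8a7, R8a6+, R8a5, R4a7, R4a6+, R4a5, Rb4+, Ra3, Ra2, Ra1, Kh3, ... (list truncated; more exist).
Black has legal moves and is not in check → neither.

neither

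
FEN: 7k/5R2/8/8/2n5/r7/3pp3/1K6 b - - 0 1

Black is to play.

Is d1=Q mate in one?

After d1=Q: white king on b1; in check: yes, from the black queen on d1.
King squares — a1: attacked by Qd1; c1: attacked by Qd1; a2: attacked by Ra3; b2: attacked by Nc4; c2: attacked by Qd1.
White has no legal moves → checkmate.

yes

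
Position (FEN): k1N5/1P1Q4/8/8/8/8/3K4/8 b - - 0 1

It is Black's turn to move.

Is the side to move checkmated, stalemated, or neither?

Black to move; black king on a8.
In check: yes, from the white pawn on b7.
Legal moves for Black: Kb8.
Black is in check but has 1 legal move → neither.

neither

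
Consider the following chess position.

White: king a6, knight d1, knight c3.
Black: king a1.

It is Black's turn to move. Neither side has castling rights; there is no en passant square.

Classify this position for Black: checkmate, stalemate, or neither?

stalemate

Black to move; black king on a1.
In check: no.
King squares — b1: attacked by Nc3; a2: attacked by Nc3; b2: attacked by Nd1.
Legal moves for Black: none.
Not in check and no legal moves → stalemate.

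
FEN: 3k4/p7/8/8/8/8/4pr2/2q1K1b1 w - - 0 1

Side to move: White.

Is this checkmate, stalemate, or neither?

checkmate

White to move; white king on e1.
In check: yes, from the black queen on c1.
King squares — d1: attacked by Qc1; f1: attacked by Qc1; d2: attacked by Qc1; e2: attacked by Rf2; f2: attacked by Bg1.
Legal moves for White: none.
In check with no legal moves → checkmate.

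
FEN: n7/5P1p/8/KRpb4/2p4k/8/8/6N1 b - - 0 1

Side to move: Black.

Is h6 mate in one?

no

After h6: white king on a5; in check: no.
White is not in check, so this cannot be checkmate.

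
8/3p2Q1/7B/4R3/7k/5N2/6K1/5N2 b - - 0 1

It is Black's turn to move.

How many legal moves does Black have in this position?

Black to move; king on h4.
In check: yes, from the white knight on f3.
Legal moves: none.
Count: 0.

0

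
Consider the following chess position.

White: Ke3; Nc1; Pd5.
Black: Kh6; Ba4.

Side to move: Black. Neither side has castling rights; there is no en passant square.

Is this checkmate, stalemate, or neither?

neither

Black to move; black king on h6.
In check: no.
Legal moves for Black: Kh7, Kg7, Kg6, Kh5, Kg5, Be8, Bd7, Bc6, Bb5, Bb3, Bc2, Bd1.
Black has 12 legal moves and is not in check → neither.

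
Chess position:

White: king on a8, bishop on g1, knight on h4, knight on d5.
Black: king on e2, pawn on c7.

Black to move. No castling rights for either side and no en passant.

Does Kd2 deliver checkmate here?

After Kd2: white king on a8; in check: no.
White is not in check, so this cannot be checkmate.

no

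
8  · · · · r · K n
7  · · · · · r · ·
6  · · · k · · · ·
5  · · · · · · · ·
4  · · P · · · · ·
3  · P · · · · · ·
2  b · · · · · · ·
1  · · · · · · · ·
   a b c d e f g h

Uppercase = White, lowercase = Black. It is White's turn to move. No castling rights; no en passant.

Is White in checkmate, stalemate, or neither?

White to move; white king on g8.
In check: yes, from the black rook on e8.
King squares — f7: attacked by Nh8; g7: attacked by Rf7; h7: attacked by Rf7; f8: attacked by Rf7; h8: attacked by Re8.
Legal moves for White: none.
In check with no legal moves → checkmate.

checkmate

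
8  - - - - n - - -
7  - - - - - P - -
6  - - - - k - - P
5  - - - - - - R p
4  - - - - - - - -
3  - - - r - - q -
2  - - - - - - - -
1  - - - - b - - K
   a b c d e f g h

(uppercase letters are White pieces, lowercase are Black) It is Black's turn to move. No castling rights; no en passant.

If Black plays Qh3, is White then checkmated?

After Qh3: white king on h1; in check: yes, from the black queen on h3.
White has 1 legal reply: Kg1.
In check but a legal move exists → not checkmate.

no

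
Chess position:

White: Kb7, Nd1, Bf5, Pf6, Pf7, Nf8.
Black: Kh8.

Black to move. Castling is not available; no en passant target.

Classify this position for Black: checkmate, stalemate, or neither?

stalemate

Black to move; black king on h8.
In check: no.
King squares — g7: attacked by Pf6; h7: attacked by Bf5; g8: attacked by Pf7.
Legal moves for Black: none.
Not in check and no legal moves → stalemate.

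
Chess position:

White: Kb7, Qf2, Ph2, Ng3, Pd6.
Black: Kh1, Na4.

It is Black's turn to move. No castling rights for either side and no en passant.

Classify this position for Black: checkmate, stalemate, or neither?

checkmate

Black to move; black king on h1.
In check: yes, from the white knight on g3.
King squares — g1: attacked by Qf2; g2: attacked by Qf2; h2: attacked by Qf2.
Legal moves for Black: none.
In check with no legal moves → checkmate.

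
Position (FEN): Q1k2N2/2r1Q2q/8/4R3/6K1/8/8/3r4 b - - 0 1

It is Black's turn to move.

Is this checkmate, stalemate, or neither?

checkmate

Black to move; black king on c8.
In check: yes, from the white queen on a8.
King squares — b7: attacked by Qa8; c7: own rook; d7: attacked by Qe7; b8: attacked by Qa8; d8: attacked by Qe7.
Legal moves for Black: none.
In check with no legal moves → checkmate.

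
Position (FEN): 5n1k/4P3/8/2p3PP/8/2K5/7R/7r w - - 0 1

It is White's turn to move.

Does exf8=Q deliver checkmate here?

After exf8=Q: black king on h8; in check: yes, from the white queen on f8.
Black has 1 legal reply: Kh7.
In check but a legal move exists → not checkmate.

no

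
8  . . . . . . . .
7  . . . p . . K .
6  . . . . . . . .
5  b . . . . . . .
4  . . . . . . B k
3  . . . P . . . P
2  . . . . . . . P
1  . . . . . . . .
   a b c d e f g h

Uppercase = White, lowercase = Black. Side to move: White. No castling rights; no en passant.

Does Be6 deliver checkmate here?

After Be6: black king on h4; in check: no.
Black is not in check, so this cannot be checkmate.

no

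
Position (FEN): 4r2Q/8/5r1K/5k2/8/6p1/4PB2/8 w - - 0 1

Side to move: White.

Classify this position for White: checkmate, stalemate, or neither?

neither

White to move; white king on h6.
In check: yes, from the black rook on f6.
Legal moves for White: Kh7, Kg7, Kh5, Qxf6+.
White is in check but has 4 legal moves → neither.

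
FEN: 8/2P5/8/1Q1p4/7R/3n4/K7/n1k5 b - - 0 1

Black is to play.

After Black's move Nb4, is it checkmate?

no

After Nb4: white king on a2; in check: yes, from the black knight on b4.
White has 4 legal replies: Ka3, Kxa1, Qxb4, Rxb4.
In check but a legal move exists → not checkmate.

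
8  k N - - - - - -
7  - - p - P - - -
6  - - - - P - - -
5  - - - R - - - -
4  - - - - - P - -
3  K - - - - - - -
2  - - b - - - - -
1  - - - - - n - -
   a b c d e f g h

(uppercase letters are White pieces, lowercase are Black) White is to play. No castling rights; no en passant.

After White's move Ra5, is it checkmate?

no

After Ra5: black king on a8; in check: yes, from the white rook on a5.
Black has 2 legal replies: Kxb8, Kb7.
In check but a legal move exists → not checkmate.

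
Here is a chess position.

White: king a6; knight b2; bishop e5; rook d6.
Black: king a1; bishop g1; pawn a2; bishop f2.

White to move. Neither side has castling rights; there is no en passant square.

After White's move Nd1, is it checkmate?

no

After Nd1: black king on a1; in check: yes, from the white bishop on e5.
Black has 2 legal replies: Kb1, Bd4.
In check but a legal move exists → not checkmate.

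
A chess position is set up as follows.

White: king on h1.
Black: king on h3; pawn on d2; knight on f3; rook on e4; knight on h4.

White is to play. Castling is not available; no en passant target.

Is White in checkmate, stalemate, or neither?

White to move; white king on h1.
In check: no.
King squares — g1: attacked by Nf3; g2: attacked by Kh3; h2: attacked by Nf3.
Legal moves for White: none.
Not in check and no legal moves → stalemate.

stalemate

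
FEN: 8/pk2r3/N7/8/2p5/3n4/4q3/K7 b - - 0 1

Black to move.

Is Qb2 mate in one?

yes

After Qb2: white king on a1; in check: yes, from the black queen on b2.
King squares — b1: attacked by Qb2; a2: attacked by Qb2; b2: attacked by Nd3.
White has no legal moves → checkmate.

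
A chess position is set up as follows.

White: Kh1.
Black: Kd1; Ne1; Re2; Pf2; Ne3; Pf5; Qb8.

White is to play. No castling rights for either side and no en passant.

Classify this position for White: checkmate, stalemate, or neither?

stalemate

White to move; white king on h1.
In check: no.
King squares — g1: attacked by Pf2; g2: attacked by Ne1; h2: attacked by Qb8.
Legal moves for White: none.
Not in check and no legal moves → stalemate.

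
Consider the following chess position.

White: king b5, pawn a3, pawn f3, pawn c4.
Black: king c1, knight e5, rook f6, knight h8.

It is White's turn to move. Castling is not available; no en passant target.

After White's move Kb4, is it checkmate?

After Kb4: black king on c1; in check: no.
Black is not in check, so this cannot be checkmate.

no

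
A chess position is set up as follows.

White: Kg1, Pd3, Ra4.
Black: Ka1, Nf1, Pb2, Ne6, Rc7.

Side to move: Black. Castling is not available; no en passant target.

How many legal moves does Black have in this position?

1

Black to move; king on a1.
In check: yes, from the white rook on a4.
Legal moves: Kb1.
Count: 1.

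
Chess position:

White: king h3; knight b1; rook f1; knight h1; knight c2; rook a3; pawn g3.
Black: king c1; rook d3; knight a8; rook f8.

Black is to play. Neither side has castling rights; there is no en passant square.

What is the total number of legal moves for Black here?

Black to move; king on c1.
In check: yes, from the white rook on f1.
Legal moves: Kxc2, Kb2, Rxf1, Rd1.
Count: 4.

4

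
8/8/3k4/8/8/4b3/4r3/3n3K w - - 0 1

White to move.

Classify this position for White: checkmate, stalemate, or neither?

White to move; white king on h1.
In check: no.
King squares — g1: attacked by Be3; g2: attacked by Re2; h2: attacked by Re2.
Legal moves for White: none.
Not in check and no legal moves → stalemate.

stalemate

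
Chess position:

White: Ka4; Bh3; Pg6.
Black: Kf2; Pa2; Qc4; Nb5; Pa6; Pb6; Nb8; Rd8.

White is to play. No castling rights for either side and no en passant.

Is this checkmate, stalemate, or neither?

White to move; white king on a4.
In check: yes, from the black queen on c4.
King squares — a3: attacked by Nb5; b3: attacked by Qc4; b4: attacked by Qc4; a5: attacked by Pb6; b5: attacked by Qc4.
Legal moves for White: none.
In check with no legal moves → checkmate.

checkmate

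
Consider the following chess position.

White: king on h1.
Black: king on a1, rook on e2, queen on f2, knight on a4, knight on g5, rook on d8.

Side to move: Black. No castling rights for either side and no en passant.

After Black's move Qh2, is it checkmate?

After Qh2: white king on h1; in check: yes, from the black queen on h2.
King squares — g1: attacked by Qh2; g2: attacked by Re2; h2: attacked by Re2.
White has no legal moves → checkmate.

yes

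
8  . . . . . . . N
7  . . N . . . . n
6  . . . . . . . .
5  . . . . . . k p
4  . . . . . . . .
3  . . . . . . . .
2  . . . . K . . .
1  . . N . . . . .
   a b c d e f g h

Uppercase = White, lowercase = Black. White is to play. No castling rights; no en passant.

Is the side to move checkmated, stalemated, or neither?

White to move; white king on e2.
In check: no.
Legal moves for White include: Nf7+, Ng6, Ne8, Na8, Ne6+, Na6, Nd5, Nb5, Kf3, Ke3, Kd3, Kf2, Kd2, Kf1, Ke1, Kd1, Nd3, Nb3, ... (list truncated; more exist).
White has legal moves and is not in check → neither.

neither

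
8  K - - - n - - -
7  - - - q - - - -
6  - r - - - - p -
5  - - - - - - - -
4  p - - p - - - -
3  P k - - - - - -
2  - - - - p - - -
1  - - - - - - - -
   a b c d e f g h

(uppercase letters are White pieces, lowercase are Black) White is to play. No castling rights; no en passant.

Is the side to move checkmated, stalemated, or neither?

stalemate

White to move; white king on a8.
In check: no.
King squares — a7: attacked by Qd7; b7: attacked by Rb6; b8: attacked by Rb6.
Legal moves for White: none.
Not in check and no legal moves → stalemate.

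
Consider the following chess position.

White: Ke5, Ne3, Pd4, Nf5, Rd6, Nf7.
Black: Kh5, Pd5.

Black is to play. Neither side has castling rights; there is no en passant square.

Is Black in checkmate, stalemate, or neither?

stalemate

Black to move; black king on h5.
In check: no.
King squares — g4: attacked by Ne3; h4: attacked by Nf5; g5: attacked by Nf7; g6: attacked by Rd6; h6: attacked by Nf5.
Legal moves for Black: none.
Not in check and no legal moves → stalemate.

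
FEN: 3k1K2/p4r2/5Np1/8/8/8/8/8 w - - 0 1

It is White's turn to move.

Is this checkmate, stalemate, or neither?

neither

White to move; white king on f8.
In check: yes, from the black rook on f7.
Legal moves for White: Kg8, Kxf7.
White is in check but has 2 legal moves → neither.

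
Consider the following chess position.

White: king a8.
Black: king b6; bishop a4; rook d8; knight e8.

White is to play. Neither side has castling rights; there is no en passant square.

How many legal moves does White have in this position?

0

White to move; king on a8.
In check: yes, from the black rook on d8.
Legal moves: none.
Count: 0.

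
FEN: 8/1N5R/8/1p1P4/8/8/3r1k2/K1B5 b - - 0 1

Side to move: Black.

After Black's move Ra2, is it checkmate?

After Ra2: white king on a1; in check: yes, from the black rook on a2.
White has 2 legal replies: Kxa2, Kb1.
In check but a legal move exists → not checkmate.

no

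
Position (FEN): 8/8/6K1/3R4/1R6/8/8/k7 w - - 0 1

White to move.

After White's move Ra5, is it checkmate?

yes

After Ra5: black king on a1; in check: yes, from the white rook on a5.
King squares — b1: attacked by Rb4; a2: attacked by Ra5; b2: attacked by Rb4.
Black has no legal moves → checkmate.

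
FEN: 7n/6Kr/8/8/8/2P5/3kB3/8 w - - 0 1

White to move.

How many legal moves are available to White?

4

White to move; king on g7.
In check: yes, from the black rook on h7.
Legal moves: Kg8, Kf8, Kxh7, Kf6.
Count: 4.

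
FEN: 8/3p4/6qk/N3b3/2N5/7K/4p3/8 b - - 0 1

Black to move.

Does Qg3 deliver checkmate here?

After Qg3: white king on h3; in check: yes, from the black queen on g3.
King squares — g2: attacked by Qg3; h2: attacked by Qg3; g3: attacked by Be5; g4: attacked by Qg3; h4: attacked by Qg3.
White has no legal moves → checkmate.

yes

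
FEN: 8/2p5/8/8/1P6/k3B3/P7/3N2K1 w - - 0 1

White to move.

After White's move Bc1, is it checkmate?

no

After Bc1: black king on a3; in check: yes, from the white bishop on c1.
Black has 3 legal replies: Kxb4, Ka4, Kxa2.
In check but a legal move exists → not checkmate.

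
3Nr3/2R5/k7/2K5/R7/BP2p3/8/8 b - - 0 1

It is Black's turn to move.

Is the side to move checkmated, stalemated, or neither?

checkmate

Black to move; black king on a6.
In check: yes, from the white rook on a4.
King squares — a5: attacked by Ra4; b5: attacked by Kc5; b6: attacked by Kc5; a7: attacked by Ra4; b7: attacked by Rc7.
Legal moves for Black: none.
In check with no legal moves → checkmate.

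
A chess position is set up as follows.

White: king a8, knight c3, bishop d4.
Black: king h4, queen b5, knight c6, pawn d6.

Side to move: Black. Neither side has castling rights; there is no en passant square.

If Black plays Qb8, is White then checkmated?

yes

After Qb8: white king on a8; in check: yes, from the black queen on b8.
King squares — a7: attacked by Nc6; b7: attacked by Qb8; b8: attacked by Nc6.
White has no legal moves → checkmate.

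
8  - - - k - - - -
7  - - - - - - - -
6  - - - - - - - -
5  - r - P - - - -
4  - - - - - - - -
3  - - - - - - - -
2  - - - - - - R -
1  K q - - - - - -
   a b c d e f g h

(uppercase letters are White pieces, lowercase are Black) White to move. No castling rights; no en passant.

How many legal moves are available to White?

0

White to move; king on a1.
In check: yes, from the black queen on b1.
Legal moves: none.
Count: 0.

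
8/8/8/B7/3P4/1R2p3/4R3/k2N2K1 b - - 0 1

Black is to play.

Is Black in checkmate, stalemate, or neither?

Black to move; black king on a1.
In check: no.
King squares — b1: attacked by Rb3; a2: attacked by Re2; b2: attacked by Nd1.
Legal moves for Black: none.
Not in check and no legal moves → stalemate.

stalemate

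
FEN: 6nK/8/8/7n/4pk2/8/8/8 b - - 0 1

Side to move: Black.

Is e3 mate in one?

After e3: white king on h8; in check: no.
White is not in check, so this cannot be checkmate.

no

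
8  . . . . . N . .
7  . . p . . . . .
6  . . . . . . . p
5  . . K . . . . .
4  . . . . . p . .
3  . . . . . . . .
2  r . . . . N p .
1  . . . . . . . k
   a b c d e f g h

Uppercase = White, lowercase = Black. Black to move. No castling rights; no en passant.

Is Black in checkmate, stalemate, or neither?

neither

Black to move; black king on h1.
In check: yes, from the white knight on f2.
King squares — g1: available; g2: own pawn; h2: available.
Legal moves for Black: Kh2, Kg1, Rxf2.
Black is in check but has 3 legal moves → neither.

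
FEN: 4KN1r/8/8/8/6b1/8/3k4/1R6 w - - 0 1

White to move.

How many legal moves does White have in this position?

White to move; king on e8.
In check: no.
Legal moves: Kd8, Kf7, Ke7, Rb8, Rb7, Rb6, Rb5, Rb4, Rb3, Rb2+, Rh1, Rg1, Rf1, Re1, Rd1+, Rc1, Ra1.
Count: 17.

17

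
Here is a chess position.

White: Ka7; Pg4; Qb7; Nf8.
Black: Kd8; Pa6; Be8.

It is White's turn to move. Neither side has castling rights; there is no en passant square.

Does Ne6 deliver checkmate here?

After Ne6: black king on d8; in check: yes, from the white knight on e6.
King squares — c7: attacked by Ne6; d7: attacked by Qb7; e7: attacked by Qb7; c8: attacked by Qb7; e8: own bishop.
Black has no legal moves → checkmate.

yes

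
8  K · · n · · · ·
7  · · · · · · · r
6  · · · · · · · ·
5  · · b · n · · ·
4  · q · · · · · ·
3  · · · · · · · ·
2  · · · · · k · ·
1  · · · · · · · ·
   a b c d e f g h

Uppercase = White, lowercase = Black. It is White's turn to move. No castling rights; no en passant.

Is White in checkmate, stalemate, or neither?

White to move; white king on a8.
In check: no.
King squares — a7: attacked by Bc5; b7: attacked by Qb4; b8: attacked by Qb4.
Legal moves for White: none.
Not in check and no legal moves → stalemate.

stalemate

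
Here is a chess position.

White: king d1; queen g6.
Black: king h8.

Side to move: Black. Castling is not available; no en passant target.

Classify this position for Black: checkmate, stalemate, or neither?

stalemate

Black to move; black king on h8.
In check: no.
King squares — g7: attacked by Qg6; h7: attacked by Qg6; g8: attacked by Qg6.
Legal moves for Black: none.
Not in check and no legal moves → stalemate.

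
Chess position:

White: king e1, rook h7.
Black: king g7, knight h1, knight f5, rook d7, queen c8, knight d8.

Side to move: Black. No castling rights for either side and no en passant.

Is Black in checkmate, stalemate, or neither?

Black to move; black king on g7.
In check: yes, from the white rook on h7.
Legal moves for Black: Kg8, Kf8, Kxh7, Kg6, Kf6.
Black is in check but has 5 legal moves → neither.

neither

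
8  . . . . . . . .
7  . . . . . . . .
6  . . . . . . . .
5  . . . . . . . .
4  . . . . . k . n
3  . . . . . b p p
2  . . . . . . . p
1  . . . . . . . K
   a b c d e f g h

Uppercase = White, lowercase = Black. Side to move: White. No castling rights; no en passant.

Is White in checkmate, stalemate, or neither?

checkmate

White to move; white king on h1.
In check: yes, from the black bishop on f3.
King squares — g1: attacked by Ph2; g2: attacked by Bf3; h2: attacked by Pg3.
Legal moves for White: none.
In check with no legal moves → checkmate.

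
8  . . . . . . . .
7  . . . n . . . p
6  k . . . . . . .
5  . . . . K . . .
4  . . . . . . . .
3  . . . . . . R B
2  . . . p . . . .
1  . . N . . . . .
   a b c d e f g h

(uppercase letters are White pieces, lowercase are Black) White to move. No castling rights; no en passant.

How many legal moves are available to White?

White to move; king on e5.
In check: yes, from the black knight on d7.
Legal moves: Ke6, Kd6, Kf5, Kd5, Kf4, Ke4, Kd4, Bxd7.
Count: 8.

8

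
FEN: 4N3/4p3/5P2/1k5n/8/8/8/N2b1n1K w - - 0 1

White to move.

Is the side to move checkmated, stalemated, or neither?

neither

White to move; white king on h1.
In check: no.
Legal moves for White: Ng7, Nc7+, Nd6+, Kg2, Kg1, Nb3, Nc2, fxe7, f7.
White has 9 legal moves and is not in check → neither.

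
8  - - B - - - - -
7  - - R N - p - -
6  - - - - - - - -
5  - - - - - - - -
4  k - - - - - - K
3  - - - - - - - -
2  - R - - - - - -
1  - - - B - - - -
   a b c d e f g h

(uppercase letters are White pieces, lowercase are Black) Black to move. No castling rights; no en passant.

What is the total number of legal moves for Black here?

Black to move; king on a4.
In check: yes, from the white bishop on d1.
Legal moves: Ka5, Ka3.
Count: 2.

2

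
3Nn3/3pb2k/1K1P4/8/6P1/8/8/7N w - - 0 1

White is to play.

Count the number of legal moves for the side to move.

14

White to move; king on b6.
In check: no.
Legal moves: Nf7, Nb7, Ne6, Nc6, Kb7, Ka7, Ka6, Kc5, Kb5, Ka5, Ng3, Nf2, dxe7, g5.
Count: 14.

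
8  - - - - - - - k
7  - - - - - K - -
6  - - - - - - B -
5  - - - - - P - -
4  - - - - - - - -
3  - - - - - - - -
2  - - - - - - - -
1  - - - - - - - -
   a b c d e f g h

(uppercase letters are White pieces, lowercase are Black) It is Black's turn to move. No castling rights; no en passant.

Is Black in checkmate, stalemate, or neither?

stalemate

Black to move; black king on h8.
In check: no.
King squares — g7: attacked by Kf7; h7: attacked by Bg6; g8: attacked by Kf7.
Legal moves for Black: none.
Not in check and no legal moves → stalemate.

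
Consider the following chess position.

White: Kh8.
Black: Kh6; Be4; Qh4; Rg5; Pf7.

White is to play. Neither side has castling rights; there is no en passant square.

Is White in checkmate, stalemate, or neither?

White to move; white king on h8.
In check: no.
King squares — g7: attacked by Rg5; h7: attacked by Be4; g8: attacked by Rg5.
Legal moves for White: none.
Not in check and no legal moves → stalemate.

stalemate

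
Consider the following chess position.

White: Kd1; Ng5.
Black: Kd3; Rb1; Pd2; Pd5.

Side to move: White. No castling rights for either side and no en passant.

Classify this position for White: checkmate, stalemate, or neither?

checkmate

White to move; white king on d1.
In check: yes, from the black rook on b1.
King squares — c1: attacked by Rb1; e1: attacked by Rb1; c2: attacked by Kd3; d2: attacked by Kd3; e2: attacked by Kd3.
Legal moves for White: none.
In check with no legal moves → checkmate.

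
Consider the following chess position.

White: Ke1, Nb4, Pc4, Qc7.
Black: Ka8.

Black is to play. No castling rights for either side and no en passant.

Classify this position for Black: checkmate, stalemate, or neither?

stalemate

Black to move; black king on a8.
In check: no.
King squares — a7: attacked by Qc7; b7: attacked by Qc7; b8: attacked by Qc7.
Legal moves for Black: none.
Not in check and no legal moves → stalemate.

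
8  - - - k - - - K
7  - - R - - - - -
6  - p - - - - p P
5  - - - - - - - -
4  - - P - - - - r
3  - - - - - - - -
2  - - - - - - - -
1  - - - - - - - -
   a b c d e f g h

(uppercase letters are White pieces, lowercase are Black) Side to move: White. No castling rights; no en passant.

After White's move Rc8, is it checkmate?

no

After Rc8: black king on d8; in check: yes, from the white rook on c8.
Black has 3 legal replies: Kxc8, Ke7, Kd7.
In check but a legal move exists → not checkmate.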